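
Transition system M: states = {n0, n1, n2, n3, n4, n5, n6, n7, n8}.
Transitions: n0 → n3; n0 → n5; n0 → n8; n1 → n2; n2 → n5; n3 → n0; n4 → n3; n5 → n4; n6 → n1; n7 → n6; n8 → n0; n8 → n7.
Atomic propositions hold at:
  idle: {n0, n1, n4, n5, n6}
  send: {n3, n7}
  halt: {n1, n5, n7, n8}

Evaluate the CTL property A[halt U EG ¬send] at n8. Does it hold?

Yes

Sat(¬send) = {n0, n1, n2, n4, n5, n6, n8}
EG ¬send: greatest fixpoint, start Z0 = {n0, n1, n2, n4, n5, n6, n8}, keep only states in Sat with some successor in Z. Z1 = {n0, n1, n2, n5, n6, n8}; Z2 = {n0, n1, n2, n6, n8}; Z3 = {n0, n1, n6, n8}; Z4 = {n0, n6, n8}; Z5 = {n0, n8}; fixed.
Sat(EG ¬send) = {n0, n8}
A[halt U EG ¬send]: least fixpoint, start Z0 = Sat(EG ¬send) = {n0, n8}, add states in Sat(halt) with every successor in Z. Already a fixed point.
Sat(A[halt U EG ¬send]) = {n0, n8}
n8 ∈ Sat(A[halt U EG ¬send]) = {n0, n8}, so the formula holds at n8.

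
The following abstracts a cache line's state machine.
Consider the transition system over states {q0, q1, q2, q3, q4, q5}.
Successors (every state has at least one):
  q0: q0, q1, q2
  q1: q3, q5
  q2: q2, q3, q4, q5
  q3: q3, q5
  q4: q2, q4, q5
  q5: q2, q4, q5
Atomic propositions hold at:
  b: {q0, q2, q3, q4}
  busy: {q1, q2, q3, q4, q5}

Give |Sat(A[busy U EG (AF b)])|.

AF b: least fixpoint, start Z0 = {q0, q2, q3, q4}, add states with every successor in Z. Already a fixed point.
Sat(AF b) = {q0, q2, q3, q4}
EG (AF b): greatest fixpoint, start Z0 = {q0, q2, q3, q4}, keep only states in Sat with some successor in Z. Already a fixed point.
Sat(EG (AF b)) = {q0, q2, q3, q4}
A[busy U EG (AF b)]: least fixpoint, start Z0 = Sat(EG (AF b)) = {q0, q2, q3, q4}, add states in Sat(busy) with every successor in Z. Already a fixed point.
Sat(A[busy U EG (AF b)]) = {q0, q2, q3, q4}
|Sat(A[busy U EG (AF b)])| = |{q0, q2, q3, q4}| = 4.

4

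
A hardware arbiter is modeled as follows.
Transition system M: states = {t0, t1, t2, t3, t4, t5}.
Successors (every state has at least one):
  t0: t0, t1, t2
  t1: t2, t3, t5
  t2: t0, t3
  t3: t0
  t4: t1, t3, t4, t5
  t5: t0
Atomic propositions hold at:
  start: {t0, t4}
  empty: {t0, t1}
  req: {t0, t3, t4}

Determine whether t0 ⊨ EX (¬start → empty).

Sat(¬start) = {t1, t2, t3, t5}
Sat(¬start → empty) = {t0, t1, t4}
Sat(EX (¬start → empty)) = {s : some successor in {t0, t1, t4}} = {t0, t2, t3, t4, t5}
t0 ∈ Sat(EX (¬start → empty)) = {t0, t2, t3, t4, t5}, so the formula holds at t0.

Yes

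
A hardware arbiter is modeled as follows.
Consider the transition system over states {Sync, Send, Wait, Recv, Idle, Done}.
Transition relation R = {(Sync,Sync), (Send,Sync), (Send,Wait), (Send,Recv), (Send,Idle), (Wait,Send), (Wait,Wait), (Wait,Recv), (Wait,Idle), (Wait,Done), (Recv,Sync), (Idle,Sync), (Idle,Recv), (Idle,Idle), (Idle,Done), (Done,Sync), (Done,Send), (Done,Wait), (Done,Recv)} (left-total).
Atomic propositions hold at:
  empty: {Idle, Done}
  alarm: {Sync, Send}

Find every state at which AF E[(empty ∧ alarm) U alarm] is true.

{Sync, Send, Recv}

Sat(empty ∧ alarm) = ∅
E[(empty ∧ alarm) U alarm]: least fixpoint, start Z0 = Sat(alarm) = {Sync, Send}, add states in Sat(empty ∧ alarm) with some successor in Z. Already a fixed point.
Sat(E[(empty ∧ alarm) U alarm]) = {Sync, Send}
AF E[(empty ∧ alarm) U alarm]: least fixpoint, start Z0 = {Sync, Send}, add states with every successor in Z. Z1 = {Sync, Send, Recv}; fixed.
Sat(AF E[(empty ∧ alarm) U alarm]) = {Sync, Send, Recv}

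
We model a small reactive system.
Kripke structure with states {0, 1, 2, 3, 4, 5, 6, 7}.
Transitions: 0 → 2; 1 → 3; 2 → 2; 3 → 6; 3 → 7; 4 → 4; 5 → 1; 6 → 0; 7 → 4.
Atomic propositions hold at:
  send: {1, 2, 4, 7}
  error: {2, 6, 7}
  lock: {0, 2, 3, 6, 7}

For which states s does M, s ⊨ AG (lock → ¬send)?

Sat(¬send) = {0, 3, 5, 6}
Sat(lock → ¬send) = {0, 1, 3, 4, 5, 6}
AG (lock → ¬send): greatest fixpoint, start Z0 = {0, 1, 3, 4, 5, 6}, keep only states in Sat with every successor in Z. Z1 = {1, 4, 5, 6}; Z2 = {4, 5}; Z3 = {4}; fixed.
Sat(AG (lock → ¬send)) = {4}

{4}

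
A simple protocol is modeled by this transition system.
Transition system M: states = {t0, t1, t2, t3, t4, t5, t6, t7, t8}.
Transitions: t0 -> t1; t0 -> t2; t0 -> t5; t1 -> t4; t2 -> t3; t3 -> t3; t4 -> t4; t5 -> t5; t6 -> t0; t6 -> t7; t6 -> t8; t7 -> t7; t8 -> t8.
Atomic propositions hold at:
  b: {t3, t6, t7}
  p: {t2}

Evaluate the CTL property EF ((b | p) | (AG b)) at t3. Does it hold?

Yes

Sat(b | p) = {t2, t3, t6, t7}
AG b: greatest fixpoint, start Z0 = {t3, t6, t7}, keep only states in Sat with every successor in Z. Z1 = {t3, t7}; fixed.
Sat(AG b) = {t3, t7}
Sat((b | p) | (AG b)) = {t2, t3, t6, t7}
EF ((b | p) | (AG b)): least fixpoint, start Z0 = {t2, t3, t6, t7}, add states with some successor in Z. Z1 = {t0, t2, t3, t6, t7}; fixed.
Sat(EF ((b | p) | (AG b))) = {t0, t2, t3, t6, t7}
t3 ∈ Sat(EF ((b | p) | (AG b))) = {t0, t2, t3, t6, t7}, so the formula holds at t3.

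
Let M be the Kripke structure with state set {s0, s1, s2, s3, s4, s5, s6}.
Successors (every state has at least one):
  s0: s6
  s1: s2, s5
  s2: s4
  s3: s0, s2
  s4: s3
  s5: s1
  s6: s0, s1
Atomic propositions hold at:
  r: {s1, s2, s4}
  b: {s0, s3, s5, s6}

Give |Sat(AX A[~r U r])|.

3

Sat(~r) = {s0, s3, s5, s6}
A[~r U r]: least fixpoint, start Z0 = Sat(r) = {s1, s2, s4}, add states in Sat(~r) with every successor in Z. Z1 = {s1, s2, s4, s5}; fixed.
Sat(A[~r U r]) = {s1, s2, s4, s5}
Sat(AX A[~r U r]) = {s : every successor in {s1, s2, s4, s5}} = {s1, s2, s5}
|Sat(AX A[~r U r])| = |{s1, s2, s5}| = 3.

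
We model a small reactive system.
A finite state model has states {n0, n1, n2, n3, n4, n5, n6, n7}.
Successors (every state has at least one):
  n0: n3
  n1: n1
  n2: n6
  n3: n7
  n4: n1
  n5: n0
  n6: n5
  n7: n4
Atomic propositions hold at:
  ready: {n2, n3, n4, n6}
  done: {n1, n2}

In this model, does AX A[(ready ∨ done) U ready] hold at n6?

No

Sat(ready ∨ done) = {n1, n2, n3, n4, n6}
A[(ready ∨ done) U ready]: least fixpoint, start Z0 = Sat(ready) = {n2, n3, n4, n6}, add states in Sat(ready ∨ done) with every successor in Z. Already a fixed point.
Sat(A[(ready ∨ done) U ready]) = {n2, n3, n4, n6}
Sat(AX A[(ready ∨ done) U ready]) = {s : every successor in {n2, n3, n4, n6}} = {n0, n2, n7}
n6 ∉ Sat(AX A[(ready ∨ done) U ready]) = {n0, n2, n7}, so the formula does not hold at n6.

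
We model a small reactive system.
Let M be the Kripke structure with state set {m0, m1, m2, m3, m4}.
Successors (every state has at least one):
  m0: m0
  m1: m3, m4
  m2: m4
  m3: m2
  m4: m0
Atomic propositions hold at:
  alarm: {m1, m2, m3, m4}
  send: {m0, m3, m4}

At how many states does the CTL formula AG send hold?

2

AG send: greatest fixpoint, start Z0 = {m0, m3, m4}, keep only states in Sat with every successor in Z. Z1 = {m0, m4}; fixed.
Sat(AG send) = {m0, m4}
|Sat(AG send)| = |{m0, m4}| = 2.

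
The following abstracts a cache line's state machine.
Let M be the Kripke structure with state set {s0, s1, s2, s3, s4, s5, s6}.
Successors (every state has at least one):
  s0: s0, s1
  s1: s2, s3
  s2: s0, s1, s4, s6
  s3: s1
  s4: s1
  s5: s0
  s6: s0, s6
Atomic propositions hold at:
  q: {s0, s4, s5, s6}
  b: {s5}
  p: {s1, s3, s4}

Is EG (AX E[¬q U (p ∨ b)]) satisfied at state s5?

No

Sat(¬q) = {s1, s2, s3}
Sat(p ∨ b) = {s1, s3, s4, s5}
E[¬q U (p ∨ b)]: least fixpoint, start Z0 = Sat((p ∨ b)) = {s1, s3, s4, s5}, add states in Sat(¬q) with some successor in Z. Z1 = {s1, s2, s3, s4, s5}; fixed.
Sat(E[¬q U (p ∨ b)]) = {s1, s2, s3, s4, s5}
Sat(AX E[¬q U (p ∨ b)]) = {s : every successor in {s1, s2, s3, s4, s5}} = {s1, s3, s4}
EG (AX E[¬q U (p ∨ b)]): greatest fixpoint, start Z0 = {s1, s3, s4}, keep only states in Sat with some successor in Z. Already a fixed point.
Sat(EG (AX E[¬q U (p ∨ b)])) = {s1, s3, s4}
s5 ∉ Sat(EG (AX E[¬q U (p ∨ b)])) = {s1, s3, s4}, so the formula does not hold at s5.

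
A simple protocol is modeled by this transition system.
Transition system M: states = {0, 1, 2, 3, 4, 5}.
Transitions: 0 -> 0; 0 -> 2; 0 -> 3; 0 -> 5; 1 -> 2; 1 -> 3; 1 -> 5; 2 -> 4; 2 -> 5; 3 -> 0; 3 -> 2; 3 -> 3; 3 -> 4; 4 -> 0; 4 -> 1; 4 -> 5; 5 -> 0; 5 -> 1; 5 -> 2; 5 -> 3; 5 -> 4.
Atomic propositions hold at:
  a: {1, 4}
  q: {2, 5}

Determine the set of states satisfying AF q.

{2, 5}

AF q: least fixpoint, start Z0 = {2, 5}, add states with every successor in Z. Already a fixed point.
Sat(AF q) = {2, 5}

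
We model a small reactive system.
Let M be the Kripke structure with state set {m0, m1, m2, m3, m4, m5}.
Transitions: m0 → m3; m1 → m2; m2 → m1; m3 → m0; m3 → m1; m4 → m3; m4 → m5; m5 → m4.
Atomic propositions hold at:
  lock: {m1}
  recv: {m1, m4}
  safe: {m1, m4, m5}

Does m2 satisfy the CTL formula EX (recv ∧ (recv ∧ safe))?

Sat(recv ∧ safe) = {m1, m4}
Sat(recv ∧ (recv ∧ safe)) = {m1, m4}
Sat(EX (recv ∧ (recv ∧ safe))) = {s : some successor in {m1, m4}} = {m2, m3, m5}
m2 ∈ Sat(EX (recv ∧ (recv ∧ safe))) = {m2, m3, m5}, so the formula holds at m2.

Yes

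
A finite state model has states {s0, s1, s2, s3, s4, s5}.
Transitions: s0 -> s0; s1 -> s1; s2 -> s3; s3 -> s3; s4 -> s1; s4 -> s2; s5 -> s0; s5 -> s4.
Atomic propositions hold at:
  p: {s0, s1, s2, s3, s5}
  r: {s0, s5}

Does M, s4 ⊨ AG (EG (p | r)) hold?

Sat(p | r) = {s0, s1, s2, s3, s5}
EG (p | r): greatest fixpoint, start Z0 = {s0, s1, s2, s3, s5}, keep only states in Sat with some successor in Z. Already a fixed point.
Sat(EG (p | r)) = {s0, s1, s2, s3, s5}
AG (EG (p | r)): greatest fixpoint, start Z0 = {s0, s1, s2, s3, s5}, keep only states in Sat with every successor in Z. Z1 = {s0, s1, s2, s3}; fixed.
Sat(AG (EG (p | r))) = {s0, s1, s2, s3}
s4 ∉ Sat(AG (EG (p | r))) = {s0, s1, s2, s3}, so the formula does not hold at s4.

No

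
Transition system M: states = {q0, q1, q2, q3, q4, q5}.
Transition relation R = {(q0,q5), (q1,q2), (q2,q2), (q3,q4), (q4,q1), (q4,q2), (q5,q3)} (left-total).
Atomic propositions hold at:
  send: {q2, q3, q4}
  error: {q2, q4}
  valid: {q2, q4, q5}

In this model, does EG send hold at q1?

No

EG send: greatest fixpoint, start Z0 = {q2, q3, q4}, keep only states in Sat with some successor in Z. Already a fixed point.
Sat(EG send) = {q2, q3, q4}
q1 ∉ Sat(EG send) = {q2, q3, q4}, so the formula does not hold at q1.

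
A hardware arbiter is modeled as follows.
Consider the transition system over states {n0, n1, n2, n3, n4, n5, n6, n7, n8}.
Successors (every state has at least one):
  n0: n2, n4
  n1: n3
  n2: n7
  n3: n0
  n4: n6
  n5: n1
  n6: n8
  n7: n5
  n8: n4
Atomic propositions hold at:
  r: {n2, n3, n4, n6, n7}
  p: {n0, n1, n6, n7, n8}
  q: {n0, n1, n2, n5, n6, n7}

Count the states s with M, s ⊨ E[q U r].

8

E[q U r]: least fixpoint, start Z0 = Sat(r) = {n2, n3, n4, n6, n7}, add states in Sat(q) with some successor in Z. Z1 = {n0, n1, n2, n3, n4, n6, n7}; Z2 = {n0, n1, n2, n3, n4, n5, n6, n7}; fixed.
Sat(E[q U r]) = {n0, n1, n2, n3, n4, n5, n6, n7}
|Sat(E[q U r])| = |{n0, n1, n2, n3, n4, n5, n6, n7}| = 8.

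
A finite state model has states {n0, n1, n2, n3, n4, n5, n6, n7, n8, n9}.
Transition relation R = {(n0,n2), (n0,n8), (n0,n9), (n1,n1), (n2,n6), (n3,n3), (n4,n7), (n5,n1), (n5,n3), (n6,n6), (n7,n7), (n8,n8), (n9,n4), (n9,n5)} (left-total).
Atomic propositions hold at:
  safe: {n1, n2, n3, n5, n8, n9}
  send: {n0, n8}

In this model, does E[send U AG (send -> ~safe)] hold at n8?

No

Sat(~safe) = {n0, n4, n6, n7}
Sat(send -> ~safe) = {n0, n1, n2, n3, n4, n5, n6, n7, n9}
AG (send -> ~safe): greatest fixpoint, start Z0 = {n0, n1, n2, n3, n4, n5, n6, n7, n9}, keep only states in Sat with every successor in Z. Z1 = {n1, n2, n3, n4, n5, n6, n7, n9}; fixed.
Sat(AG (send -> ~safe)) = {n1, n2, n3, n4, n5, n6, n7, n9}
E[send U AG (send -> ~safe)]: least fixpoint, start Z0 = Sat(AG (send -> ~safe)) = {n1, n2, n3, n4, n5, n6, n7, n9}, add states in Sat(send) with some successor in Z. Z1 = {n0, n1, n2, n3, n4, n5, n6, n7, n9}; fixed.
Sat(E[send U AG (send -> ~safe)]) = {n0, n1, n2, n3, n4, n5, n6, n7, n9}
n8 ∉ Sat(E[send U AG (send -> ~safe)]) = {n0, n1, n2, n3, n4, n5, n6, n7, n9}, so the formula does not hold at n8.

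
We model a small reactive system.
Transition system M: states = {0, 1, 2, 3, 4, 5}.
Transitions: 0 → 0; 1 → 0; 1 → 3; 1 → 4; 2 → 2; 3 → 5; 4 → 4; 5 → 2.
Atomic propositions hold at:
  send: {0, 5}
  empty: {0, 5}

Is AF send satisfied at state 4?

No

AF send: least fixpoint, start Z0 = {0, 5}, add states with every successor in Z. Z1 = {0, 3, 5}; fixed.
Sat(AF send) = {0, 3, 5}
4 ∉ Sat(AF send) = {0, 3, 5}, so the formula does not hold at 4.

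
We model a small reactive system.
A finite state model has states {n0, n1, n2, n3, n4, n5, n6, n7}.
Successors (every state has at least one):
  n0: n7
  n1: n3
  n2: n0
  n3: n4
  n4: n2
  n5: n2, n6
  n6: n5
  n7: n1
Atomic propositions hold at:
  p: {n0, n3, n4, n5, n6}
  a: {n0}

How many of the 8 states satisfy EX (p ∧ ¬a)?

Sat(¬a) = {n1, n2, n3, n4, n5, n6, n7}
Sat(p ∧ ¬a) = {n3, n4, n5, n6}
Sat(EX (p ∧ ¬a)) = {s : some successor in {n3, n4, n5, n6}} = {n1, n3, n5, n6}
|Sat(EX (p ∧ ¬a))| = |{n1, n3, n5, n6}| = 4.

4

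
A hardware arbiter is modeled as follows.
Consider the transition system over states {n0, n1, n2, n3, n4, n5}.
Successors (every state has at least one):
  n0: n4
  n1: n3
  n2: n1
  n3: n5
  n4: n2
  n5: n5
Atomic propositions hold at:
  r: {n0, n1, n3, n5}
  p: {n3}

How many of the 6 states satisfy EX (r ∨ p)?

4

Sat(r ∨ p) = {n0, n1, n3, n5}
Sat(EX (r ∨ p)) = {s : some successor in {n0, n1, n3, n5}} = {n1, n2, n3, n5}
|Sat(EX (r ∨ p))| = |{n1, n2, n3, n5}| = 4.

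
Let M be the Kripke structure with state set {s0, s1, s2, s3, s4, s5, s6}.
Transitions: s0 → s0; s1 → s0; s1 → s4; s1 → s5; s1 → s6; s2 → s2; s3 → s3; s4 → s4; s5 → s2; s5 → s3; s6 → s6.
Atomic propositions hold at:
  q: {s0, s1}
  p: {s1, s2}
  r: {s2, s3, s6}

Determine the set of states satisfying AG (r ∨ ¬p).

{s0, s2, s3, s4, s5, s6}

Sat(¬p) = {s0, s3, s4, s5, s6}
Sat(r ∨ ¬p) = {s0, s2, s3, s4, s5, s6}
AG (r ∨ ¬p): greatest fixpoint, start Z0 = {s0, s2, s3, s4, s5, s6}, keep only states in Sat with every successor in Z. Already a fixed point.
Sat(AG (r ∨ ¬p)) = {s0, s2, s3, s4, s5, s6}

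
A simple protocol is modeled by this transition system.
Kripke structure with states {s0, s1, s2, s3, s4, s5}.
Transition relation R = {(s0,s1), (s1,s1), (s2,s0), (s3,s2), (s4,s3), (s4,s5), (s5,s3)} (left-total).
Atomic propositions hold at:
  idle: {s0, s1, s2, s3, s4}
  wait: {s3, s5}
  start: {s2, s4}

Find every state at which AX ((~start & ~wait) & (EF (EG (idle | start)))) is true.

Sat(~start) = {s0, s1, s3, s5}
Sat(~wait) = {s0, s1, s2, s4}
Sat(~start & ~wait) = {s0, s1}
Sat(idle | start) = {s0, s1, s2, s3, s4}
EG (idle | start): greatest fixpoint, start Z0 = {s0, s1, s2, s3, s4}, keep only states in Sat with some successor in Z. Already a fixed point.
Sat(EG (idle | start)) = {s0, s1, s2, s3, s4}
EF (EG (idle | start)): least fixpoint, start Z0 = {s0, s1, s2, s3, s4}, add states with some successor in Z. Z1 = {s0, s1, s2, s3, s4, s5}; fixed.
Sat(EF (EG (idle | start))) = {s0, s1, s2, s3, s4, s5}
Sat((~start & ~wait) & (EF (EG (idle | start)))) = {s0, s1}
Sat(AX ((~start & ~wait) & (EF (EG (idle | start))))) = {s : every successor in {s0, s1}} = {s0, s1, s2}

{s0, s1, s2}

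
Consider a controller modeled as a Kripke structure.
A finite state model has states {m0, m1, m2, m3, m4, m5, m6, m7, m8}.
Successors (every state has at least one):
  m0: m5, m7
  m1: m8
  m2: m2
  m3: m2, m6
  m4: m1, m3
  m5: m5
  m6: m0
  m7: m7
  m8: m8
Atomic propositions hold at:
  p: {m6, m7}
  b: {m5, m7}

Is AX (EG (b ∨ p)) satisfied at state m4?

No

Sat(b ∨ p) = {m5, m6, m7}
EG (b ∨ p): greatest fixpoint, start Z0 = {m5, m6, m7}, keep only states in Sat with some successor in Z. Z1 = {m5, m7}; fixed.
Sat(EG (b ∨ p)) = {m5, m7}
Sat(AX (EG (b ∨ p))) = {s : every successor in {m5, m7}} = {m0, m5, m7}
m4 ∉ Sat(AX (EG (b ∨ p))) = {m0, m5, m7}, so the formula does not hold at m4.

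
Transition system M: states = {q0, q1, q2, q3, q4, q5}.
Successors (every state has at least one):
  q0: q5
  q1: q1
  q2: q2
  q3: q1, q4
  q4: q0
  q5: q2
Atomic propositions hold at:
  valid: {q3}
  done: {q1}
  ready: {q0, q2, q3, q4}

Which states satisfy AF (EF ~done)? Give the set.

{q0, q2, q3, q4, q5}

Sat(~done) = {q0, q2, q3, q4, q5}
EF ~done: least fixpoint, start Z0 = {q0, q2, q3, q4, q5}, add states with some successor in Z. Already a fixed point.
Sat(EF ~done) = {q0, q2, q3, q4, q5}
AF (EF ~done): least fixpoint, start Z0 = {q0, q2, q3, q4, q5}, add states with every successor in Z. Already a fixed point.
Sat(AF (EF ~done)) = {q0, q2, q3, q4, q5}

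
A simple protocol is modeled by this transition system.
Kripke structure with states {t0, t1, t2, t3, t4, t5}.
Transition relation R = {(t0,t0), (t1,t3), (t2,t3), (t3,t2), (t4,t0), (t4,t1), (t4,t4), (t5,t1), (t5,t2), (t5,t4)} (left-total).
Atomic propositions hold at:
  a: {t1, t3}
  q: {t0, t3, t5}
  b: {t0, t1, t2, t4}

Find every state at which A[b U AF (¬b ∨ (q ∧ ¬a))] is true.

{t0, t1, t2, t3, t5}

Sat(¬b) = {t3, t5}
Sat(¬a) = {t0, t2, t4, t5}
Sat(q ∧ ¬a) = {t0, t5}
Sat(¬b ∨ (q ∧ ¬a)) = {t0, t3, t5}
AF (¬b ∨ (q ∧ ¬a)): least fixpoint, start Z0 = {t0, t3, t5}, add states with every successor in Z. Z1 = {t0, t1, t2, t3, t5}; fixed.
Sat(AF (¬b ∨ (q ∧ ¬a))) = {t0, t1, t2, t3, t5}
A[b U AF (¬b ∨ (q ∧ ¬a))]: least fixpoint, start Z0 = Sat(AF (¬b ∨ (q ∧ ¬a))) = {t0, t1, t2, t3, t5}, add states in Sat(b) with every successor in Z. Already a fixed point.
Sat(A[b U AF (¬b ∨ (q ∧ ¬a))]) = {t0, t1, t2, t3, t5}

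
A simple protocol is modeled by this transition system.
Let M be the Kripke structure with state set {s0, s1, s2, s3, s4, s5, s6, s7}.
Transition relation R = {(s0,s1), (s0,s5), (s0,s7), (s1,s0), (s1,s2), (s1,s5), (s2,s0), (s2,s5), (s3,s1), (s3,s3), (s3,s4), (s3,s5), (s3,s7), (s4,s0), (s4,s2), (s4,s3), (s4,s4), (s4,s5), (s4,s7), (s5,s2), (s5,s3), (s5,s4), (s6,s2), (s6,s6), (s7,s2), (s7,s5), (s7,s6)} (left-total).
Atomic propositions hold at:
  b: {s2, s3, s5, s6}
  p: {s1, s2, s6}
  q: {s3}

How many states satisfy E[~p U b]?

Sat(~p) = {s0, s3, s4, s5, s7}
E[~p U b]: least fixpoint, start Z0 = Sat(b) = {s2, s3, s5, s6}, add states in Sat(~p) with some successor in Z. Z1 = {s0, s2, s3, s4, s5, s6, s7}; fixed.
Sat(E[~p U b]) = {s0, s2, s3, s4, s5, s6, s7}
|Sat(E[~p U b])| = |{s0, s2, s3, s4, s5, s6, s7}| = 7.

7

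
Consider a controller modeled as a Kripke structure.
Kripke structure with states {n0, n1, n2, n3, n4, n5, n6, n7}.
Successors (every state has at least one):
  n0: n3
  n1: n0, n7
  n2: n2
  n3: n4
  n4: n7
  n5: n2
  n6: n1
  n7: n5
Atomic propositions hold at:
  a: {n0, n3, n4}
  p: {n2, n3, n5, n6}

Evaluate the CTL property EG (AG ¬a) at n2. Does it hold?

Sat(¬a) = {n1, n2, n5, n6, n7}
AG ¬a: greatest fixpoint, start Z0 = {n1, n2, n5, n6, n7}, keep only states in Sat with every successor in Z. Z1 = {n2, n5, n6, n7}; Z2 = {n2, n5, n7}; fixed.
Sat(AG ¬a) = {n2, n5, n7}
EG (AG ¬a): greatest fixpoint, start Z0 = {n2, n5, n7}, keep only states in Sat with some successor in Z. Already a fixed point.
Sat(EG (AG ¬a)) = {n2, n5, n7}
n2 ∈ Sat(EG (AG ¬a)) = {n2, n5, n7}, so the formula holds at n2.

Yes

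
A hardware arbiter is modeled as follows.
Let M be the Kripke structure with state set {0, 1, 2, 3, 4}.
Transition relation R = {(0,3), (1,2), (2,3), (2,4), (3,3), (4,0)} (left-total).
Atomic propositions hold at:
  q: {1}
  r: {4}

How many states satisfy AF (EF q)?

1

EF q: least fixpoint, start Z0 = {1}, add states with some successor in Z. Already a fixed point.
Sat(EF q) = {1}
AF (EF q): least fixpoint, start Z0 = {1}, add states with every successor in Z. Already a fixed point.
Sat(AF (EF q)) = {1}
|Sat(AF (EF q))| = |{1}| = 1.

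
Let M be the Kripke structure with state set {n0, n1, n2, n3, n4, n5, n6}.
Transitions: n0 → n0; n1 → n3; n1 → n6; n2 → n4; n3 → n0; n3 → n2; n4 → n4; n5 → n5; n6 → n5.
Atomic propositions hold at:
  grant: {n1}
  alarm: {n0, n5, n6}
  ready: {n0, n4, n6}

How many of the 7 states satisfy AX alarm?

Sat(AX alarm) = {s : every successor in {n0, n5, n6}} = {n0, n5, n6}
|Sat(AX alarm)| = |{n0, n5, n6}| = 3.

3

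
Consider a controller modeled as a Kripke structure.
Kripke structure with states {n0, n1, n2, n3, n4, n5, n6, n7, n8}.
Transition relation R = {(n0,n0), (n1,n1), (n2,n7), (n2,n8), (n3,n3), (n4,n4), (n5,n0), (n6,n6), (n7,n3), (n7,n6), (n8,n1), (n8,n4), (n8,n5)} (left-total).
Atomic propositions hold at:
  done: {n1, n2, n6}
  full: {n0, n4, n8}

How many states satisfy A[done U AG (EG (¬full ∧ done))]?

2

Sat(¬full) = {n1, n2, n3, n5, n6, n7}
Sat(¬full ∧ done) = {n1, n2, n6}
EG (¬full ∧ done): greatest fixpoint, start Z0 = {n1, n2, n6}, keep only states in Sat with some successor in Z. Z1 = {n1, n6}; fixed.
Sat(EG (¬full ∧ done)) = {n1, n6}
AG (EG (¬full ∧ done)): greatest fixpoint, start Z0 = {n1, n6}, keep only states in Sat with every successor in Z. Already a fixed point.
Sat(AG (EG (¬full ∧ done))) = {n1, n6}
A[done U AG (EG (¬full ∧ done))]: least fixpoint, start Z0 = Sat(AG (EG (¬full ∧ done))) = {n1, n6}, add states in Sat(done) with every successor in Z. Already a fixed point.
Sat(A[done U AG (EG (¬full ∧ done))]) = {n1, n6}
|Sat(A[done U AG (EG (¬full ∧ done))])| = |{n1, n6}| = 2.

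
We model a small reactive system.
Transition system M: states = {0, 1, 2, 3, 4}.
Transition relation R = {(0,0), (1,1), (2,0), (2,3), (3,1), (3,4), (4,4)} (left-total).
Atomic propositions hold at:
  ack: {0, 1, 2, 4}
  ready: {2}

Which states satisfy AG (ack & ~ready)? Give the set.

Sat(~ready) = {0, 1, 3, 4}
Sat(ack & ~ready) = {0, 1, 4}
AG (ack & ~ready): greatest fixpoint, start Z0 = {0, 1, 4}, keep only states in Sat with every successor in Z. Already a fixed point.
Sat(AG (ack & ~ready)) = {0, 1, 4}

{0, 1, 4}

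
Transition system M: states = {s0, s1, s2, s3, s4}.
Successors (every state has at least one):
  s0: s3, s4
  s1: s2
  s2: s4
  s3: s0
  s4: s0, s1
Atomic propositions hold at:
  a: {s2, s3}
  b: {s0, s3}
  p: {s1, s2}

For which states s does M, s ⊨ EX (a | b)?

Sat(a | b) = {s0, s2, s3}
Sat(EX (a | b)) = {s : some successor in {s0, s2, s3}} = {s0, s1, s3, s4}

{s0, s1, s3, s4}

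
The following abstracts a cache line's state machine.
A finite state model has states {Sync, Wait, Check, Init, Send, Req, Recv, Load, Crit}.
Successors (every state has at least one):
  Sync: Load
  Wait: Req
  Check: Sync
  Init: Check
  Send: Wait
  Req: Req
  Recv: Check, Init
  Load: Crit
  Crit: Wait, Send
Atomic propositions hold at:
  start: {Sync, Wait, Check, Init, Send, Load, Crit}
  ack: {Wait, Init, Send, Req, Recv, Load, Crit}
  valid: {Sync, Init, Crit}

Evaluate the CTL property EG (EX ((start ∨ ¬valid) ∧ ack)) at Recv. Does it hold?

Sat(¬valid) = {Wait, Check, Send, Req, Recv, Load}
Sat(start ∨ ¬valid) = {Sync, Wait, Check, Init, Send, Req, Recv, Load, Crit}
Sat((start ∨ ¬valid) ∧ ack) = {Wait, Init, Send, Req, Recv, Load, Crit}
Sat(EX ((start ∨ ¬valid) ∧ ack)) = {s : some successor in {Wait, Init, Send, Req, Recv, Load, Crit}} = {Sync, Wait, Send, Req, Recv, Load, Crit}
EG (EX ((start ∨ ¬valid) ∧ ack)): greatest fixpoint, start Z0 = {Sync, Wait, Send, Req, Recv, Load, Crit}, keep only states in Sat with some successor in Z. Z1 = {Sync, Wait, Send, Req, Load, Crit}; fixed.
Sat(EG (EX ((start ∨ ¬valid) ∧ ack))) = {Sync, Wait, Send, Req, Load, Crit}
Recv ∉ Sat(EG (EX ((start ∨ ¬valid) ∧ ack))) = {Sync, Wait, Send, Req, Load, Crit}, so the formula does not hold at Recv.

No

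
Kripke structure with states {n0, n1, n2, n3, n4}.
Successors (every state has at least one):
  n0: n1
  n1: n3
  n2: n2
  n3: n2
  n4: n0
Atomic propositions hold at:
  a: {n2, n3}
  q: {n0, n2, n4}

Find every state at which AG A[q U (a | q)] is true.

Sat(a | q) = {n0, n2, n3, n4}
A[q U (a | q)]: least fixpoint, start Z0 = Sat((a | q)) = {n0, n2, n3, n4}, add states in Sat(q) with every successor in Z. Already a fixed point.
Sat(A[q U (a | q)]) = {n0, n2, n3, n4}
AG A[q U (a | q)]: greatest fixpoint, start Z0 = {n0, n2, n3, n4}, keep only states in Sat with every successor in Z. Z1 = {n2, n3, n4}; Z2 = {n2, n3}; fixed.
Sat(AG A[q U (a | q)]) = {n2, n3}

{n2, n3}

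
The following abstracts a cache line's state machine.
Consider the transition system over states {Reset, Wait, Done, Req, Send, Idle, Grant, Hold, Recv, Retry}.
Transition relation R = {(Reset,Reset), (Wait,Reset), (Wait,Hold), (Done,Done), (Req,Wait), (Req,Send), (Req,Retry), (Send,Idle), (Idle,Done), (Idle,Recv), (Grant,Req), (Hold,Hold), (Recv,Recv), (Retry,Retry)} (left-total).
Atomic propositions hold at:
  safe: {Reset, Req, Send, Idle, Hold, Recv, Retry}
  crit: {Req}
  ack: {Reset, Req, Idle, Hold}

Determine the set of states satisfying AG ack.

{Reset, Hold}

AG ack: greatest fixpoint, start Z0 = {Reset, Req, Idle, Hold}, keep only states in Sat with every successor in Z. Z1 = {Reset, Hold}; fixed.
Sat(AG ack) = {Reset, Hold}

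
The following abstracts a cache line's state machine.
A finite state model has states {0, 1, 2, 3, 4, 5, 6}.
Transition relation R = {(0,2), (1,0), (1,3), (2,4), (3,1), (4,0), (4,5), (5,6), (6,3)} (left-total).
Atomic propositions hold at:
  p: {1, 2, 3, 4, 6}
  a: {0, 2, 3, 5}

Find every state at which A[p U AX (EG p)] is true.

EG p: greatest fixpoint, start Z0 = {1, 2, 3, 4, 6}, keep only states in Sat with some successor in Z. Z1 = {1, 2, 3, 6}; Z2 = {1, 3, 6}; fixed.
Sat(EG p) = {1, 3, 6}
Sat(AX (EG p)) = {s : every successor in {1, 3, 6}} = {3, 5, 6}
A[p U AX (EG p)]: least fixpoint, start Z0 = Sat(AX (EG p)) = {3, 5, 6}, add states in Sat(p) with every successor in Z. Already a fixed point.
Sat(A[p U AX (EG p)]) = {3, 5, 6}

{3, 5, 6}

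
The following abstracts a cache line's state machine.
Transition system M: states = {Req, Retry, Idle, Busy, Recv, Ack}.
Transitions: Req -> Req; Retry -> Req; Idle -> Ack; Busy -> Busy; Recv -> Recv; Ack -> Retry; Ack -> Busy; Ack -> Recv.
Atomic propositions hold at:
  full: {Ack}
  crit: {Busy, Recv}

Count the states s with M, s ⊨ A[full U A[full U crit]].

2

A[full U crit]: least fixpoint, start Z0 = Sat(crit) = {Busy, Recv}, add states in Sat(full) with every successor in Z. Already a fixed point.
Sat(A[full U crit]) = {Busy, Recv}
A[full U A[full U crit]]: least fixpoint, start Z0 = Sat(A[full U crit]) = {Busy, Recv}, add states in Sat(full) with every successor in Z. Already a fixed point.
Sat(A[full U A[full U crit]]) = {Busy, Recv}
|Sat(A[full U A[full U crit]])| = |{Busy, Recv}| = 2.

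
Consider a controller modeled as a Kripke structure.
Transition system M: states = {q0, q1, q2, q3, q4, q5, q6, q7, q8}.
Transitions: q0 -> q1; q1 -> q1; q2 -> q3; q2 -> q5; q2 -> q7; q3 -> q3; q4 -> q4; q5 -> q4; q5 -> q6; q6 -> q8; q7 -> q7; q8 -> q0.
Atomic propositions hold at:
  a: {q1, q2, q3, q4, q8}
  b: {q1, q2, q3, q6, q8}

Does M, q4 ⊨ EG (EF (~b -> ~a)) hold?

No

Sat(~b) = {q0, q4, q5, q7}
Sat(~a) = {q0, q5, q6, q7}
Sat(~b -> ~a) = {q0, q1, q2, q3, q5, q6, q7, q8}
EF (~b -> ~a): least fixpoint, start Z0 = {q0, q1, q2, q3, q5, q6, q7, q8}, add states with some successor in Z. Already a fixed point.
Sat(EF (~b -> ~a)) = {q0, q1, q2, q3, q5, q6, q7, q8}
EG (EF (~b -> ~a)): greatest fixpoint, start Z0 = {q0, q1, q2, q3, q5, q6, q7, q8}, keep only states in Sat with some successor in Z. Already a fixed point.
Sat(EG (EF (~b -> ~a))) = {q0, q1, q2, q3, q5, q6, q7, q8}
q4 ∉ Sat(EG (EF (~b -> ~a))) = {q0, q1, q2, q3, q5, q6, q7, q8}, so the formula does not hold at q4.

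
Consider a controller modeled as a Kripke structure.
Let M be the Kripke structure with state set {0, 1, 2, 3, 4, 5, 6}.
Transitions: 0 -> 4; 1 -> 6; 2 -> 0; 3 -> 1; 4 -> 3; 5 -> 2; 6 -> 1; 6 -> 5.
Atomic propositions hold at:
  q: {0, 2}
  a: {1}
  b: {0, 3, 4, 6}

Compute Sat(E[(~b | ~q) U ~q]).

Sat(~b) = {1, 2, 5}
Sat(~q) = {1, 3, 4, 5, 6}
Sat(~b | ~q) = {1, 2, 3, 4, 5, 6}
E[(~b | ~q) U ~q]: least fixpoint, start Z0 = Sat(~q) = {1, 3, 4, 5, 6}, add states in Sat(~b | ~q) with some successor in Z. Already a fixed point.
Sat(E[(~b | ~q) U ~q]) = {1, 3, 4, 5, 6}

{1, 3, 4, 5, 6}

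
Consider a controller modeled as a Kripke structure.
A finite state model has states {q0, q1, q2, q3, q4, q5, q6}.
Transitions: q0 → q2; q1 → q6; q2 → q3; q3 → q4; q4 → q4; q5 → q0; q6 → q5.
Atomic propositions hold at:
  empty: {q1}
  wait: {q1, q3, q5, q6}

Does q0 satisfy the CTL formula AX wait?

Sat(AX wait) = {s : every successor in {q1, q3, q5, q6}} = {q1, q2, q6}
q0 ∉ Sat(AX wait) = {q1, q2, q6}, so the formula does not hold at q0.

No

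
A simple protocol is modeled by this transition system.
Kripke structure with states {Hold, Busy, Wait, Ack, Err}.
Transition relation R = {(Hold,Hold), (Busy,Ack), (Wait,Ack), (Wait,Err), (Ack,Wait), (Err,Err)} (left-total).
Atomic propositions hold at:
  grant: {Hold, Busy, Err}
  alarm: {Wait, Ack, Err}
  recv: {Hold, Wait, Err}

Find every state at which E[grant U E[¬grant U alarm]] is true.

Sat(¬grant) = {Wait, Ack}
E[¬grant U alarm]: least fixpoint, start Z0 = Sat(alarm) = {Wait, Ack, Err}, add states in Sat(¬grant) with some successor in Z. Already a fixed point.
Sat(E[¬grant U alarm]) = {Wait, Ack, Err}
E[grant U E[¬grant U alarm]]: least fixpoint, start Z0 = Sat(E[¬grant U alarm]) = {Wait, Ack, Err}, add states in Sat(grant) with some successor in Z. Z1 = {Busy, Wait, Ack, Err}; fixed.
Sat(E[grant U E[¬grant U alarm]]) = {Busy, Wait, Ack, Err}

{Busy, Wait, Ack, Err}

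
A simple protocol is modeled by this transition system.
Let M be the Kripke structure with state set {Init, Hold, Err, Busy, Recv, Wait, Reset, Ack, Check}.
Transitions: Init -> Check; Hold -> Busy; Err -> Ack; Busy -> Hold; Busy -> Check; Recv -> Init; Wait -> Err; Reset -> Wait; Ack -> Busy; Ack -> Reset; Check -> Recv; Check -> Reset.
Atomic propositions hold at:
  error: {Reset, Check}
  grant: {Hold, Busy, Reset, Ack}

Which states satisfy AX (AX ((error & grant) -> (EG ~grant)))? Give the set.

{Hold, Recv, Wait, Reset, Ack, Check}

Sat(error & grant) = {Reset}
Sat(~grant) = {Init, Err, Recv, Wait, Check}
EG ~grant: greatest fixpoint, start Z0 = {Init, Err, Recv, Wait, Check}, keep only states in Sat with some successor in Z. Z1 = {Init, Recv, Wait, Check}; Z2 = {Init, Recv, Check}; fixed.
Sat(EG ~grant) = {Init, Recv, Check}
Sat((error & grant) -> (EG ~grant)) = {Init, Hold, Err, Busy, Recv, Wait, Ack, Check}
Sat(AX ((error & grant) -> (EG ~grant))) = {s : every successor in {Init, Hold, Err, Busy, Recv, Wait, Ack, Check}} = {Init, Hold, Err, Busy, Recv, Wait, Reset}
Sat(AX (AX ((error & grant) -> (EG ~grant)))) = {s : every successor in {Init, Hold, Err, Busy, Recv, Wait, Reset}} = {Hold, Recv, Wait, Reset, Ack, Check}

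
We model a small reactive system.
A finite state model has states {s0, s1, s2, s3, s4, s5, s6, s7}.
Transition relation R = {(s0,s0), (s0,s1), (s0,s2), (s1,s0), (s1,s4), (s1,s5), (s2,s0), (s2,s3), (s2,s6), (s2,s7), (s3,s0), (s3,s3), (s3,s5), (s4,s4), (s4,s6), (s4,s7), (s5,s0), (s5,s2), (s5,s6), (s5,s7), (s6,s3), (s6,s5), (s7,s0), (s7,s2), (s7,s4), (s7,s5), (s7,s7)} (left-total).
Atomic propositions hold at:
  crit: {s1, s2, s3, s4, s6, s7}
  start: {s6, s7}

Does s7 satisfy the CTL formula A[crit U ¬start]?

Sat(¬start) = {s0, s1, s2, s3, s4, s5}
A[crit U ¬start]: least fixpoint, start Z0 = Sat(¬start) = {s0, s1, s2, s3, s4, s5}, add states in Sat(crit) with every successor in Z. Z1 = {s0, s1, s2, s3, s4, s5, s6}; fixed.
Sat(A[crit U ¬start]) = {s0, s1, s2, s3, s4, s5, s6}
s7 ∉ Sat(A[crit U ¬start]) = {s0, s1, s2, s3, s4, s5, s6}, so the formula does not hold at s7.

No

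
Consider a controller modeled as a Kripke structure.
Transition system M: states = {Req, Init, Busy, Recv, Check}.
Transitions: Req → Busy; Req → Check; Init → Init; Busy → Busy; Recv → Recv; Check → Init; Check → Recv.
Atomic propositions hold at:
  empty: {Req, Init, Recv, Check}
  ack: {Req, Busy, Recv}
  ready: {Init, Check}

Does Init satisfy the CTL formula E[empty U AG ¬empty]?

Sat(¬empty) = {Busy}
AG ¬empty: greatest fixpoint, start Z0 = {Busy}, keep only states in Sat with every successor in Z. Already a fixed point.
Sat(AG ¬empty) = {Busy}
E[empty U AG ¬empty]: least fixpoint, start Z0 = Sat(AG ¬empty) = {Busy}, add states in Sat(empty) with some successor in Z. Z1 = {Req, Busy}; fixed.
Sat(E[empty U AG ¬empty]) = {Req, Busy}
Init ∉ Sat(E[empty U AG ¬empty]) = {Req, Busy}, so the formula does not hold at Init.

No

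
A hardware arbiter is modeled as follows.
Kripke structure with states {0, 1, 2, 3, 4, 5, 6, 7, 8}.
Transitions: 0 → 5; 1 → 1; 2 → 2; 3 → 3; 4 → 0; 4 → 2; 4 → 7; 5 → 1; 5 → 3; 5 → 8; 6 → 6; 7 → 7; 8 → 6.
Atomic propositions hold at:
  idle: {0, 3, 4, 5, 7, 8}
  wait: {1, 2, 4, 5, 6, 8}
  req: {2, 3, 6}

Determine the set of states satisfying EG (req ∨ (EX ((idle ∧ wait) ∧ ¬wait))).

Sat(idle ∧ wait) = {4, 5, 8}
Sat(¬wait) = {0, 3, 7}
Sat((idle ∧ wait) ∧ ¬wait) = ∅
Sat(EX ((idle ∧ wait) ∧ ¬wait)) = {s : some successor in ∅} = ∅
Sat(req ∨ (EX ((idle ∧ wait) ∧ ¬wait))) = {2, 3, 6}
EG (req ∨ (EX ((idle ∧ wait) ∧ ¬wait))): greatest fixpoint, start Z0 = {2, 3, 6}, keep only states in Sat with some successor in Z. Already a fixed point.
Sat(EG (req ∨ (EX ((idle ∧ wait) ∧ ¬wait)))) = {2, 3, 6}

{2, 3, 6}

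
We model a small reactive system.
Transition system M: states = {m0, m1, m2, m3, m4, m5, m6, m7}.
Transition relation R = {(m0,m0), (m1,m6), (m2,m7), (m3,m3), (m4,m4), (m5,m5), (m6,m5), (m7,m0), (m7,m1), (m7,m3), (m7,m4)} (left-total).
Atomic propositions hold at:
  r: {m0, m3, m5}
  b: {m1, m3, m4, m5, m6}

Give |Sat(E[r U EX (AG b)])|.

AG b: greatest fixpoint, start Z0 = {m1, m3, m4, m5, m6}, keep only states in Sat with every successor in Z. Already a fixed point.
Sat(AG b) = {m1, m3, m4, m5, m6}
Sat(EX (AG b)) = {s : some successor in {m1, m3, m4, m5, m6}} = {m1, m3, m4, m5, m6, m7}
E[r U EX (AG b)]: least fixpoint, start Z0 = Sat(EX (AG b)) = {m1, m3, m4, m5, m6, m7}, add states in Sat(r) with some successor in Z. Already a fixed point.
Sat(E[r U EX (AG b)]) = {m1, m3, m4, m5, m6, m7}
|Sat(E[r U EX (AG b)])| = |{m1, m3, m4, m5, m6, m7}| = 6.

6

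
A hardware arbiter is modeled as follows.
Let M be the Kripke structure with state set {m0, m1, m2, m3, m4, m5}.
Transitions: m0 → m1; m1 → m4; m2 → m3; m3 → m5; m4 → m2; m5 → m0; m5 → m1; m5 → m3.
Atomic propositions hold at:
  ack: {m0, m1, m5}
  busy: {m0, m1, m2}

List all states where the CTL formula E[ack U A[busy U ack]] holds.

{m0, m1, m5}

A[busy U ack]: least fixpoint, start Z0 = Sat(ack) = {m0, m1, m5}, add states in Sat(busy) with every successor in Z. Already a fixed point.
Sat(A[busy U ack]) = {m0, m1, m5}
E[ack U A[busy U ack]]: least fixpoint, start Z0 = Sat(A[busy U ack]) = {m0, m1, m5}, add states in Sat(ack) with some successor in Z. Already a fixed point.
Sat(E[ack U A[busy U ack]]) = {m0, m1, m5}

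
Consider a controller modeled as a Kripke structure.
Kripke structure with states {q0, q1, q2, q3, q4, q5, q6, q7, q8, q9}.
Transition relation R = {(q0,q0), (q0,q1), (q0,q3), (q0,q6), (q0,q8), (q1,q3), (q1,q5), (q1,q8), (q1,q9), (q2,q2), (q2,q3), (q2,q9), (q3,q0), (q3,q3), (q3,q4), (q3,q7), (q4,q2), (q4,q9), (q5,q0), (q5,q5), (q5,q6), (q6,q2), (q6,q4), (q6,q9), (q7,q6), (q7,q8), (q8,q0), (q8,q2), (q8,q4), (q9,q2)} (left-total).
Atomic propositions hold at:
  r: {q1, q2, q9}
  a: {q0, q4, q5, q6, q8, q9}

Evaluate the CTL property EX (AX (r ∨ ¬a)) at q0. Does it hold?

Sat(¬a) = {q1, q2, q3, q7}
Sat(r ∨ ¬a) = {q1, q2, q3, q7, q9}
Sat(AX (r ∨ ¬a)) = {s : every successor in {q1, q2, q3, q7, q9}} = {q2, q4, q9}
Sat(EX (AX (r ∨ ¬a))) = {s : some successor in {q2, q4, q9}} = {q1, q2, q3, q4, q6, q8, q9}
q0 ∉ Sat(EX (AX (r ∨ ¬a))) = {q1, q2, q3, q4, q6, q8, q9}, so the formula does not hold at q0.

No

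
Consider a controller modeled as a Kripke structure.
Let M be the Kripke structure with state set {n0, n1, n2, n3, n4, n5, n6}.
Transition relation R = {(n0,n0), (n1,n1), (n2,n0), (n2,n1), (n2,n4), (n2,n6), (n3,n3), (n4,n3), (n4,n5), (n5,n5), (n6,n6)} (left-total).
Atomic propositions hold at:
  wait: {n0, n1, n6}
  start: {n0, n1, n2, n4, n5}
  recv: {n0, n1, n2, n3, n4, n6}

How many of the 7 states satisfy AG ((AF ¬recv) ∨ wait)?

4

Sat(¬recv) = {n5}
AF ¬recv: least fixpoint, start Z0 = {n5}, add states with every successor in Z. Already a fixed point.
Sat(AF ¬recv) = {n5}
Sat((AF ¬recv) ∨ wait) = {n0, n1, n5, n6}
AG ((AF ¬recv) ∨ wait): greatest fixpoint, start Z0 = {n0, n1, n5, n6}, keep only states in Sat with every successor in Z. Already a fixed point.
Sat(AG ((AF ¬recv) ∨ wait)) = {n0, n1, n5, n6}
|Sat(AG ((AF ¬recv) ∨ wait))| = |{n0, n1, n5, n6}| = 4.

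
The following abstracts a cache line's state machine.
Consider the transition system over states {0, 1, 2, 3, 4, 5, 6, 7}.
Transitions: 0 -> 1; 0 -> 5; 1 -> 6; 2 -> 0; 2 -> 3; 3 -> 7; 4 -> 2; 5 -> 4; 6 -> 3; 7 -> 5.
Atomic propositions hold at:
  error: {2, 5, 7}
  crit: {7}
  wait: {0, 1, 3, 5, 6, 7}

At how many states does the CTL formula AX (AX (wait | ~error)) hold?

7

Sat(~error) = {0, 1, 3, 4, 6}
Sat(wait | ~error) = {0, 1, 3, 4, 5, 6, 7}
Sat(AX (wait | ~error)) = {s : every successor in {0, 1, 3, 4, 5, 6, 7}} = {0, 1, 2, 3, 5, 6, 7}
Sat(AX (AX (wait | ~error))) = {s : every successor in {0, 1, 2, 3, 5, 6, 7}} = {0, 1, 2, 3, 4, 6, 7}
|Sat(AX (AX (wait | ~error)))| = |{0, 1, 2, 3, 4, 6, 7}| = 7.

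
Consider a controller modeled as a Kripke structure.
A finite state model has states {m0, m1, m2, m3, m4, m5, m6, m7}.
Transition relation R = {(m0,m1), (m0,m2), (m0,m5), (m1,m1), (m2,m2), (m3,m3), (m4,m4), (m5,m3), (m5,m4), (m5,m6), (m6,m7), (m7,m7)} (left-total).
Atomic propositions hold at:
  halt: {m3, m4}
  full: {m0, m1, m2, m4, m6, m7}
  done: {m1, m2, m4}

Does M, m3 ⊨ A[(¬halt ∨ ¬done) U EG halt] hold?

Yes

Sat(¬halt) = {m0, m1, m2, m5, m6, m7}
Sat(¬done) = {m0, m3, m5, m6, m7}
Sat(¬halt ∨ ¬done) = {m0, m1, m2, m3, m5, m6, m7}
EG halt: greatest fixpoint, start Z0 = {m3, m4}, keep only states in Sat with some successor in Z. Already a fixed point.
Sat(EG halt) = {m3, m4}
A[(¬halt ∨ ¬done) U EG halt]: least fixpoint, start Z0 = Sat(EG halt) = {m3, m4}, add states in Sat(¬halt ∨ ¬done) with every successor in Z. Already a fixed point.
Sat(A[(¬halt ∨ ¬done) U EG halt]) = {m3, m4}
m3 ∈ Sat(A[(¬halt ∨ ¬done) U EG halt]) = {m3, m4}, so the formula holds at m3.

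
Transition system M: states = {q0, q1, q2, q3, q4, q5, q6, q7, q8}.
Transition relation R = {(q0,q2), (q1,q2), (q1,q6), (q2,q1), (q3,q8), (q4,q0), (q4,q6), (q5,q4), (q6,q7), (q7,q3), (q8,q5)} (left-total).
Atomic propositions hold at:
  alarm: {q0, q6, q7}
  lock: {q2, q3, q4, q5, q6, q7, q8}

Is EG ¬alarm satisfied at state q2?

Sat(¬alarm) = {q1, q2, q3, q4, q5, q8}
EG ¬alarm: greatest fixpoint, start Z0 = {q1, q2, q3, q4, q5, q8}, keep only states in Sat with some successor in Z. Z1 = {q1, q2, q3, q5, q8}; Z2 = {q1, q2, q3, q8}; Z3 = {q1, q2, q3}; Z4 = {q1, q2}; fixed.
Sat(EG ¬alarm) = {q1, q2}
q2 ∈ Sat(EG ¬alarm) = {q1, q2}, so the formula holds at q2.

Yes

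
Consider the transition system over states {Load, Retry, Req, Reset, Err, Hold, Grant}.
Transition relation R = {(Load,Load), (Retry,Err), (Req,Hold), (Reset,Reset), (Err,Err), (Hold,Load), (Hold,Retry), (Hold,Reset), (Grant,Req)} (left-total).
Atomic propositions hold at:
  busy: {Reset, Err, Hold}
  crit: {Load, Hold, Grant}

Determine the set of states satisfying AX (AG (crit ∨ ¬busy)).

{Load}

Sat(¬busy) = {Load, Retry, Req, Grant}
Sat(crit ∨ ¬busy) = {Load, Retry, Req, Hold, Grant}
AG (crit ∨ ¬busy): greatest fixpoint, start Z0 = {Load, Retry, Req, Hold, Grant}, keep only states in Sat with every successor in Z. Z1 = {Load, Req, Grant}; Z2 = {Load, Grant}; Z3 = {Load}; fixed.
Sat(AG (crit ∨ ¬busy)) = {Load}
Sat(AX (AG (crit ∨ ¬busy))) = {s : every successor in {Load}} = {Load}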